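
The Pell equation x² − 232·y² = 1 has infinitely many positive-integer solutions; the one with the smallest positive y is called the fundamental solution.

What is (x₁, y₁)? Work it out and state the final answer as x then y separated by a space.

d=232: √d = [15; 4,3,7,3,4,30] (ℓ=6, even), read p_5/q_5
k=0  a_k=15  p_k/q_k = 15/1
k=1  a_k=4  p_k/q_k = 61/4
…
k=4  a_k=3  p_k/q_k = 4539/298
k=5  a_k=4  p_k/q_k = 19603/1287
→ (19603, 1287).  Check: 19603²=384277609, 232·1287²=384277608, difference 1.

19603 1287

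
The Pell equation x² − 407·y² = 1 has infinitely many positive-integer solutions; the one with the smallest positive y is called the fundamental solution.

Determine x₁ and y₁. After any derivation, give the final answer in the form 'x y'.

2663 132

d=407: √d = [20; 5,1,2,1,5,40] (ℓ=6, even), read p_5/q_5
step 0: (20, 1)  from 20·(1,0) + (0,1)
…
step 2: (121, 6)  from 1·(101,5) + (20,1)
…
step 4: (464, 23)  from 1·(343,17) + (121,6)
step 5: (2663, 132)  from 5·(464,23) + (343,17)
→ (2663, 132).  Check: 2663²=7091569, 407·132²=7091568, difference 1.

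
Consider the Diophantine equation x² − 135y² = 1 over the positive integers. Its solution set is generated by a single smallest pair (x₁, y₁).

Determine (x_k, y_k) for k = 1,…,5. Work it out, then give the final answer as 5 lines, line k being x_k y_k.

d=135: √d = [11; 1,1,1,1,1,1,1,22] (ℓ=8, even), read p_7/q_7
step 0: (11, 1)  from 11·(1,0) + (0,1)
step 1: (12, 1)  from 1·(11,1) + (1,0)
step 2: (23, 2)  from 1·(12,1) + (11,1)
…
step 5: (93, 8)  from 1·(58,5) + (35,3)
step 6: (151, 13)  from 1·(93,8) + (58,5)
step 7: (244, 21)  from 1·(151,13) + (93,8)
fundamental: x₁=244, y₁=21  (since 59536 − 135·441 = 1)
(244+21√135)^2 = 119071 + 10248√135
(244+21√135)^3 = 58106404 + 5001003√135
(244+21√135)^4 = 28355806081 + 2440479216√135
(244+21√135)^5 = 13837575261124 + 1190948856405√135

244 21
119071 10248
58106404 5001003
28355806081 2440479216
13837575261124 1190948856405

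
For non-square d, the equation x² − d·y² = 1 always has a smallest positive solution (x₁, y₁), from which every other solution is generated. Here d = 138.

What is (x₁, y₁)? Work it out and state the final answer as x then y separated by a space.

47 4

d=138: √d = [11; 1,2,1,22] (ℓ=4, even), read p_3/q_3
i=0: a=11 ⇒ p=11, q=1
…
i=2: a=2 ⇒ p=35, q=3
i=3: a=1 ⇒ p=47, q=4
→ (47, 4).  Check: 47²=2209, 138·4²=2208, difference 1.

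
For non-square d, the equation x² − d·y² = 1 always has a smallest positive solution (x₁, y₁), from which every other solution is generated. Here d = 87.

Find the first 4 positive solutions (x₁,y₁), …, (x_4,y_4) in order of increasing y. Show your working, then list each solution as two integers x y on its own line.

[9; 3,18] for √87; ℓ=2 ⇒ convergent index 1
i=0: a=9 ⇒ p=9, q=1
i=1: a=3 ⇒ p=28, q=3
→ (28, 3).  Check: 28²=784, 87·3²=783, difference 1.
n=2: (28,3)∘(28,3) = (28·28+87·3·3, 28·3+3·28) = (1567,168)
n=3: (1567,168)∘(28,3) = (28·1567+87·3·168, 28·168+3·1567) = (87724,9405)
n=4: (87724,9405)∘(28,3) = (28·87724+87·3·9405, 28·9405+3·87724) = (4910977,526512)

28 3
1567 168
87724 9405
4910977 526512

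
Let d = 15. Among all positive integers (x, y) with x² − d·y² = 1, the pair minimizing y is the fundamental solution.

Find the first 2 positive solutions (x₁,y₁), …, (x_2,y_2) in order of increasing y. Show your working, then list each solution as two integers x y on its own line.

4 1
31 8

[3; 1,6] for √15; ℓ=2 ⇒ convergent index 1
step 0: (3, 1)  from 3·(1,0) + (0,1)
step 1: (4, 1)  from 1·(3,1) + (1,0)
(x₁, y₁) = (4, 1);  4² − 15·1² = 1 ✓
(x_2, y_2) = (4·4 + 15·1·1, 4·1 + 1·4) = (31, 8)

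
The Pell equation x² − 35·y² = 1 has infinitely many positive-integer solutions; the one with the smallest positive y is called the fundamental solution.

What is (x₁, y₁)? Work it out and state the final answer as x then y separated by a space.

√35 → a₀=5, period (1,10); ℓ=2 even so k=1
a_0=5:  p_0=5·1+0=5,  q_0=5·0+1=1
a_1=1:  p_1=1·5+1=6,  q_1=1·1+0=1
(x₁, y₁) = (6, 1);  6² − 35·1² = 1 ✓

6 1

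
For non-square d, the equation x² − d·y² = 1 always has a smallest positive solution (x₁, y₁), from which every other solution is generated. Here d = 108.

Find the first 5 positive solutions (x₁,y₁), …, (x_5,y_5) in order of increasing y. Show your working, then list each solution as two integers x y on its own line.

√108 = [10; 2,1,1,4,1,1,2,20, …], period ℓ=8 (even) → k=7
k=0  a_k=10  p_k/q_k = 10/1
…
k=2  a_k=1  p_k/q_k = 31/3
k=3  a_k=1  p_k/q_k = 52/5
…
k=5  a_k=1  p_k/q_k = 291/28
k=6  a_k=1  p_k/q_k = 530/51
k=7  a_k=2  p_k/q_k = 1351/130
(x₁, y₁) = (1351, 130);  1351² − 108·130² = 1 ✓
k=2:  x_2 = 1351·1351+108·130·130 = 3650401,  y_2 = 1351·130+130·1351 = 351260
k=3:  x_3 = 1351·3650401+108·130·351260 = 9863382151,  y_3 = 1351·351260+130·3650401 = 949104390
k=4:  x_4 = 1351·9863382151+108·130·949104390 = 26650854921601,  y_4 = 1351·949104390+130·9863382151 = 2564479710520
k=5:  x_5 = 1351·26650854921601+108·130·2564479710520 = 72010600134783751,  y_5 = 1351·2564479710520+130·26650854921601 = 6929223228720650

1351 130
3650401 351260
9863382151 949104390
26650854921601 2564479710520
72010600134783751 6929223228720650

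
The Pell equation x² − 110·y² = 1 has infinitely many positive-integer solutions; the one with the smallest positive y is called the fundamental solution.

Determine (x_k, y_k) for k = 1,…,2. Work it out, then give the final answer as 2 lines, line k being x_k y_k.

21 2
881 84

d=110: √d = [10; 2,20] (ℓ=2, even), read p_1/q_1
a_0=10:  p_0=10·1+0=10,  q_0=10·0+1=1
a_1=2:  p_1=2·10+1=21,  q_1=2·1+0=2
(x₁, y₁) = (21, 2);  21² − 110·2² = 1 ✓
n=2: (21,2)∘(21,2) = (21·21+110·2·2, 21·2+2·21) = (881,84)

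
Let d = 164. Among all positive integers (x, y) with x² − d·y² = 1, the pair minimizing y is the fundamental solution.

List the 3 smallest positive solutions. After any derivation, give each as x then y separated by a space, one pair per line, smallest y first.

2049 160
8396801 655680
34410088449 2686976480

√164 = [12; 1,4,6,4,1,24, …], period ℓ=6 (even) → k=5
k=0  a_k=12  p_k/q_k = 12/1
k=1  a_k=1  p_k/q_k = 13/1
k=2  a_k=4  p_k/q_k = 64/5
k=3  a_k=6  p_k/q_k = 397/31
k=4  a_k=4  p_k/q_k = 1652/129
k=5  a_k=1  p_k/q_k = 2049/160
→ (2049, 160).  Check: 2049²=4198401, 164·160²=4198400, difference 1.
n=2: (2049,160)∘(2049,160) = (2049·2049+164·160·160, 2049·160+160·2049) = (8396801,655680)
n=3: (8396801,655680)∘(2049,160) = (2049·8396801+164·160·655680, 2049·655680+160·8396801) = (34410088449,2686976480)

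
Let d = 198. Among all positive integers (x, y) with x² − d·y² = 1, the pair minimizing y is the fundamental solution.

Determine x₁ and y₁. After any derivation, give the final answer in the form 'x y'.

197 14

[14; 14,28] for √198; ℓ=2 ⇒ convergent index 1
a_0=14:  p_0=14·1+0=14,  q_0=14·0+1=1
a_1=14:  p_1=14·14+1=197,  q_1=14·1+0=14
(x₁, y₁) = (197, 14);  197² − 198·14² = 1 ✓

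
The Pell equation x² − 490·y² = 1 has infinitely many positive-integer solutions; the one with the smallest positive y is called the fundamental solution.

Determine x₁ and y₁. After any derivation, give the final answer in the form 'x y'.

√490 = [22; 7,2,1,4,4,4,1,2,7,44, …], period ℓ=10 (even) → k=9
step 0: (22, 1)  from 22·(1,0) + (0,1)
step 1: (155, 7)  from 7·(22,1) + (1,0)
step 2: (332, 15)  from 2·(155,7) + (22,1)
…
step 5: (9607, 434)  from 4·(2280,103) + (487,22)
step 6: (40708, 1839)  from 4·(9607,434) + (2280,103)
…
step 8: (141338, 6385)  from 2·(50315,2273) + (40708,1839)
step 9: (1039681, 46968)  from 7·(141338,6385) + (50315,2273)
fundamental: x₁=1039681, y₁=46968  (since 1080936581761 − 490·2205993024 = 1)

1039681 46968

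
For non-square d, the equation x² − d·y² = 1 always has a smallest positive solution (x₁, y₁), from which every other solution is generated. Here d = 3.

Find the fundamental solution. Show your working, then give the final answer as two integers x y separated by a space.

2 1

√3 → a₀=1, period (1,2); ℓ=2 even so k=1
step 0: (1, 1)  from 1·(1,0) + (0,1)
step 1: (2, 1)  from 1·(1,1) + (1,0)
fundamental: x₁=2, y₁=1  (since 4 − 3·1 = 1)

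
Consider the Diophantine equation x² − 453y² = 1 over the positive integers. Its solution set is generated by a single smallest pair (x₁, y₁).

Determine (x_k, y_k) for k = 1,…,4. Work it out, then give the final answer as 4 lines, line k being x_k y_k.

1653751 77700
5469784740001 256992905400
18091323967121133751 850004548596233100
59837090203895614338960001 2811391744490881177810800

√453 = [21; 3,1,1,10,14,10,1,1,3,42, …], period ℓ=10 (even) → k=9
i=0: a=21 ⇒ p=21, q=1
…
i=2: a=1 ⇒ p=85, q=4
i=3: a=1 ⇒ p=149, q=7
i=4: a=10 ⇒ p=1575, q=74
i=5: a=14 ⇒ p=22199, q=1043
…
i=8: a=1 ⇒ p=469329, q=22051
i=9: a=3 ⇒ p=1653751, q=77700
fundamental: x₁=1653751, y₁=77700  (since 2734892370001 − 453·6037290000 = 1)
n=2: (1653751,77700)∘(1653751,77700) = (1653751·1653751+453·77700·77700, 1653751·77700+77700·1653751) = (5469784740001,256992905400)
n=3: (5469784740001,256992905400)∘(1653751,77700) = (1653751·5469784740001+453·77700·256992905400, 1653751·256992905400+77700·5469784740001) = (18091323967121133751,850004548596233100)
n=4: (18091323967121133751,850004548596233100)∘(1653751,77700) = (1653751·18091323967121133751+453·77700·850004548596233100, 1653751·850004548596233100+77700·18091323967121133751) = (59837090203895614338960001,2811391744490881177810800)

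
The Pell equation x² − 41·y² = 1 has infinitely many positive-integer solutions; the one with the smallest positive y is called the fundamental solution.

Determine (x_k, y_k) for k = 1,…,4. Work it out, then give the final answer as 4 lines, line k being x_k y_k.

2049 320
8396801 1311360
34410088449 5373952960
141012534067201 22022457918720

d=41: √d = [6; 2,2,12] (ℓ=3, odd), read p_5/q_5
a_0=6:  p_0=6·1+0=6,  q_0=6·0+1=1
a_1=2:  p_1=2·6+1=13,  q_1=2·1+0=2
a_2=2:  p_2=2·13+6=32,  q_2=2·2+1=5
…
a_4=2:  p_4=2·397+32=826,  q_4=2·62+5=129
a_5=2:  p_5=2·826+397=2049,  q_5=2·129+62=320
→ (2049, 320).  Check: 2049²=4198401, 41·320²=4198400, difference 1.
(x_2, y_2) = (2049·2049 + 41·320·320, 2049·320 + 320·2049) = (8396801, 1311360)
(x_3, y_3) = (2049·8396801 + 41·320·1311360, 2049·1311360 + 320·8396801) = (34410088449, 5373952960)
(x_4, y_4) = (2049·34410088449 + 41·320·5373952960, 2049·5373952960 + 320·34410088449) = (141012534067201, 22022457918720)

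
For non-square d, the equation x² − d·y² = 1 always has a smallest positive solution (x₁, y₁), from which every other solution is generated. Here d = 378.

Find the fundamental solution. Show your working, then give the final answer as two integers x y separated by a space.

8749 450

√378 = [19; 2,3,1,4,1,3,2,38, …], period ℓ=8 (even) → k=7
i=0: a=19 ⇒ p=19, q=1
i=1: a=2 ⇒ p=39, q=2
…
i=6: a=3 ⇒ p=3869, q=199
i=7: a=2 ⇒ p=8749, q=450
→ (8749, 450).  Check: 8749²=76545001, 378·450²=76545000, difference 1.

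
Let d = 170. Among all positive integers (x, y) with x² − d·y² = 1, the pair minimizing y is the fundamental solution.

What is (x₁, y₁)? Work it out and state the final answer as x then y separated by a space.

[13; 26] for √170; ℓ=1 ⇒ convergent index 1
a_0=13:  p_0=13·1+0=13,  q_0=13·0+1=1
a_1=26:  p_1=26·13+1=339,  q_1=26·1+0=26
(x₁, y₁) = (339, 26);  339² − 170·26² = 1 ✓

339 26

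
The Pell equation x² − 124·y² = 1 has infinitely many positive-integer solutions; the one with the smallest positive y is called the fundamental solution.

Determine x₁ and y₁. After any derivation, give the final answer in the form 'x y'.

4620799 414960

[11; 7,2,1,1,1,…,2,7,22] for √124; ℓ=16 ⇒ convergent index 15
a_0=11:  p_0=11·1+0=11,  q_0=11·0+1=1
…
a_3=1:  p_3=1·167+78=245,  q_3=1·15+7=22
…
a_6=3:  p_6=3·657+412=2383,  q_6=3·59+37=214
a_7=1:  p_7=1·2383+657=3040,  q_7=1·214+59=273
a_8=4:  p_8=4·3040+2383=14543,  q_8=4·273+214=1306
…
a_14=2:  p_14=2·237042+152167=626251,  q_14=2·21287+13665=56239
a_15=7:  p_15=7·626251+237042=4620799,  q_15=7·56239+21287=414960
→ (4620799, 414960).  Check: 4620799²=21351783398401, 124·414960²=21351783398400, difference 1.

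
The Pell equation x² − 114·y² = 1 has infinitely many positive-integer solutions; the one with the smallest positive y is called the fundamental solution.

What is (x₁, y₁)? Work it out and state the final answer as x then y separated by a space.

√114 → a₀=10, period (1,2,10,2,1,20); ℓ=6 even so k=5
step 0: (10, 1)  from 10·(1,0) + (0,1)
step 1: (11, 1)  from 1·(10,1) + (1,0)
step 2: (32, 3)  from 2·(11,1) + (10,1)
…
step 4: (694, 65)  from 2·(331,31) + (32,3)
step 5: (1025, 96)  from 1·(694,65) + (331,31)
fundamental: x₁=1025, y₁=96  (since 1050625 − 114·9216 = 1)

1025 96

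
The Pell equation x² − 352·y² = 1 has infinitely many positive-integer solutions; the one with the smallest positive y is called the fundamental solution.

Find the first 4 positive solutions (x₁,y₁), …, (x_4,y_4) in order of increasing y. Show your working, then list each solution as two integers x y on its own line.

77617 4137
12048797377 642203058
1870383011943601 99691749501435
290347036464004160257 15475549041463557732

√352 → a₀=18, period (1,3,5,9,5,3,1,36); ℓ=8 even so k=7
i=0: a=18 ⇒ p=18, q=1
i=1: a=1 ⇒ p=19, q=1
i=2: a=3 ⇒ p=75, q=4
i=3: a=5 ⇒ p=394, q=21
i=4: a=9 ⇒ p=3621, q=193
i=5: a=5 ⇒ p=18499, q=986
i=6: a=3 ⇒ p=59118, q=3151
i=7: a=1 ⇒ p=77617, q=4137
(x₁, y₁) = (77617, 4137);  77617² − 352·4137² = 1 ✓
(x_2, y_2) = (77617·77617 + 352·4137·4137, 77617·4137 + 4137·77617) = (12048797377, 642203058)
(x_3, y_3) = (77617·12048797377 + 352·4137·642203058, 77617·642203058 + 4137·12048797377) = (1870383011943601, 99691749501435)
(x_4, y_4) = (77617·1870383011943601 + 352·4137·99691749501435, 77617·99691749501435 + 4137·1870383011943601) = (290347036464004160257, 15475549041463557732)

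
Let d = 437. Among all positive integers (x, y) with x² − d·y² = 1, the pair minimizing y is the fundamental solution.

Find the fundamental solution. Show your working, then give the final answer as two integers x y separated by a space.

4599 220

√437 = [20; 1,9,2,9,1,40, …], period ℓ=6 (even) → k=5
step 0: (20, 1)  from 20·(1,0) + (0,1)
step 1: (21, 1)  from 1·(20,1) + (1,0)
step 2: (209, 10)  from 9·(21,1) + (20,1)
step 3: (439, 21)  from 2·(209,10) + (21,1)
step 4: (4160, 199)  from 9·(439,21) + (209,10)
step 5: (4599, 220)  from 1·(4160,199) + (439,21)
(x₁, y₁) = (4599, 220);  4599² − 437·220² = 1 ✓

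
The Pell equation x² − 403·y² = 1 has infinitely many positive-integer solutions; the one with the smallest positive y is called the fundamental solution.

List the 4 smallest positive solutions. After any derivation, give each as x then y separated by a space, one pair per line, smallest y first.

d=403: √d = [20; 13,2,1,3,1,3,1,2,13,40] (ℓ=10, even), read p_9/q_9
i=0: a=20 ⇒ p=20, q=1
…
i=2: a=2 ⇒ p=542, q=27
i=3: a=1 ⇒ p=803, q=40
…
i=7: a=1 ⇒ p=17967, q=895
i=8: a=2 ⇒ p=50147, q=2498
i=9: a=13 ⇒ p=669878, q=33369
(x₁, y₁) = (669878, 33369);  669878² − 403·33369² = 1 ✓
(669878+33369√403)^2 = 897473069767 + 44706317964√403
(669878+33369√403)^3 = 1202394930058086974 + 59895557730143415√403
(669878+33369√403)^4 = 1610915821914004898868577 + 80245432842261314788776√403

669878 33369
897473069767 44706317964
1202394930058086974 59895557730143415
1610915821914004898868577 80245432842261314788776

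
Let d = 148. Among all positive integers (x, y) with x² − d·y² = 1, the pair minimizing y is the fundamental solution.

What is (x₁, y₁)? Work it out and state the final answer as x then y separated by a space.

73 6

[12; 6,24] for √148; ℓ=2 ⇒ convergent index 1
a_0=12:  p_0=12·1+0=12,  q_0=12·0+1=1
a_1=6:  p_1=6·12+1=73,  q_1=6·1+0=6
fundamental: x₁=73, y₁=6  (since 5329 − 148·36 = 1)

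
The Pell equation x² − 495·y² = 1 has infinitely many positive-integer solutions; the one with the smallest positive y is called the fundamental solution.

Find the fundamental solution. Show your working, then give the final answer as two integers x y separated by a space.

√495 = [22; 4,44, …], period ℓ=2 (even) → k=1
a_0=22:  p_0=22·1+0=22,  q_0=22·0+1=1
a_1=4:  p_1=4·22+1=89,  q_1=4·1+0=4
→ (89, 4).  Check: 89²=7921, 495·4²=7920, difference 1.

89 4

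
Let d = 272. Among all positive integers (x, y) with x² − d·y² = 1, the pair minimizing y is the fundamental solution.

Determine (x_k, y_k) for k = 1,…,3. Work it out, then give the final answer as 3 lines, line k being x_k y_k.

d=272: √d = [16; 2,32] (ℓ=2, even), read p_1/q_1
k=0  a_k=16  p_k/q_k = 16/1
k=1  a_k=2  p_k/q_k = 33/2
→ (33, 2).  Check: 33²=1089, 272·2²=1088, difference 1.
(33+2√272)^2 = 2177 + 132√272
(33+2√272)^3 = 143649 + 8710√272

33 2
2177 132
143649 8710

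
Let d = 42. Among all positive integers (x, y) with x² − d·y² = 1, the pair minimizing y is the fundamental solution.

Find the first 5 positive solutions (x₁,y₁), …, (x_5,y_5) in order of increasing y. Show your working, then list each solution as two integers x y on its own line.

√42 = [6; 2,12, …], period ℓ=2 (even) → k=1
i=0: a=6 ⇒ p=6, q=1
i=1: a=2 ⇒ p=13, q=2
(x₁, y₁) = (13, 2);  13² − 42·2² = 1 ✓
n=2: (13,2)∘(13,2) = (13·13+42·2·2, 13·2+2·13) = (337,52)
n=3: (337,52)∘(13,2) = (13·337+42·2·52, 13·52+2·337) = (8749,1350)
n=4: (8749,1350)∘(13,2) = (13·8749+42·2·1350, 13·1350+2·8749) = (227137,35048)
n=5: (227137,35048)∘(13,2) = (13·227137+42·2·35048, 13·35048+2·227137) = (5896813,909898)

13 2
337 52
8749 1350
227137 35048
5896813 909898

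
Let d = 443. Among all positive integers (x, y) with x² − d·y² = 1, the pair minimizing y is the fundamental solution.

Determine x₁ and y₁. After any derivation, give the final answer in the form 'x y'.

[21; 21,42] for √443; ℓ=2 ⇒ convergent index 1
i=0: a=21 ⇒ p=21, q=1
i=1: a=21 ⇒ p=442, q=21
(x₁, y₁) = (442, 21);  442² − 443·21² = 1 ✓

442 21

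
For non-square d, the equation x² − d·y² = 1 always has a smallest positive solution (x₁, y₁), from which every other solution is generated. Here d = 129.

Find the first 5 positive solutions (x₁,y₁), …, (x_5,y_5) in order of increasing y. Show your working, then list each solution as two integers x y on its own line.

√129 → a₀=11, period (2,1,3,1,6,1,3,1,2,22); ℓ=10 even so k=9
i=0: a=11 ⇒ p=11, q=1
i=1: a=2 ⇒ p=23, q=2
i=2: a=1 ⇒ p=34, q=3
i=3: a=3 ⇒ p=125, q=11
i=4: a=1 ⇒ p=159, q=14
i=5: a=6 ⇒ p=1079, q=95
i=6: a=1 ⇒ p=1238, q=109
i=7: a=3 ⇒ p=4793, q=422
i=8: a=1 ⇒ p=6031, q=531
i=9: a=2 ⇒ p=16855, q=1484
(x₁, y₁) = (16855, 1484);  16855² − 129·1484² = 1 ✓
k=2:  x_2 = 16855·16855+129·1484·1484 = 568182049,  y_2 = 16855·1484+1484·16855 = 50025640
k=3:  x_3 = 16855·568182049+129·1484·50025640 = 19153416854935,  y_3 = 16855·50025640+1484·568182049 = 1686364322916
k=4:  x_4 = 16855·19153416854935+129·1484·1686364322916 = 645661681611676801,  y_4 = 16855·1686364322916+1484·19153416854935 = 56847341275472720
k=5:  x_5 = 16855·645661681611676801+129·1484·56847341275472720 = 21765255267976208106775,  y_5 = 16855·56847341275472720+1484·645661681611676801 = 1916323872709821068284

16855 1484
568182049 50025640
19153416854935 1686364322916
645661681611676801 56847341275472720
21765255267976208106775 1916323872709821068284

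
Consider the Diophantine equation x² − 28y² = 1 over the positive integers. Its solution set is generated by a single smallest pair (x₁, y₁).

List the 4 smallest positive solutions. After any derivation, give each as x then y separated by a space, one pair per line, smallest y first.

√28 = [5; 3,2,3,10, …], period ℓ=4 (even) → k=3
i=0: a=5 ⇒ p=5, q=1
…
i=2: a=2 ⇒ p=37, q=7
i=3: a=3 ⇒ p=127, q=24
→ (127, 24).  Check: 127²=16129, 28·24²=16128, difference 1.
k=2:  x_2 = 127·127+28·24·24 = 32257,  y_2 = 127·24+24·127 = 6096
k=3:  x_3 = 127·32257+28·24·6096 = 8193151,  y_3 = 127·6096+24·32257 = 1548360
k=4:  x_4 = 127·8193151+28·24·1548360 = 2081028097,  y_4 = 127·1548360+24·8193151 = 393277344

127 24
32257 6096
8193151 1548360
2081028097 393277344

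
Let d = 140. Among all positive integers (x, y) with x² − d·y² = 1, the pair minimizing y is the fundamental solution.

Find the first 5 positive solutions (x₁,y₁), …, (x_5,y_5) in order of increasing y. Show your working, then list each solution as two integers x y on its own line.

[11; 1,4,1,22] for √140; ℓ=4 ⇒ convergent index 3
step 0: (11, 1)  from 11·(1,0) + (0,1)
step 1: (12, 1)  from 1·(11,1) + (1,0)
step 2: (59, 5)  from 4·(12,1) + (11,1)
step 3: (71, 6)  from 1·(59,5) + (12,1)
→ (71, 6).  Check: 71²=5041, 140·6²=5040, difference 1.
(x_2, y_2) = (71·71 + 140·6·6, 71·6 + 6·71) = (10081, 852)
(x_3, y_3) = (71·10081 + 140·6·852, 71·852 + 6·10081) = (1431431, 120978)
(x_4, y_4) = (71·1431431 + 140·6·120978, 71·120978 + 6·1431431) = (203253121, 17178024)
(x_5, y_5) = (71·203253121 + 140·6·17178024, 71·17178024 + 6·203253121) = (28860511751, 2439158430)

71 6
10081 852
1431431 120978
203253121 17178024
28860511751 2439158430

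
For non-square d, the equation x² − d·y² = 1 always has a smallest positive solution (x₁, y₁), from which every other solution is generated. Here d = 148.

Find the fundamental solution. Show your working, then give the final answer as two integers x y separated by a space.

√148 = [12; 6,24, …], period ℓ=2 (even) → k=1
step 0: (12, 1)  from 12·(1,0) + (0,1)
step 1: (73, 6)  from 6·(12,1) + (1,0)
(x₁, y₁) = (73, 6);  73² − 148·6² = 1 ✓

73 6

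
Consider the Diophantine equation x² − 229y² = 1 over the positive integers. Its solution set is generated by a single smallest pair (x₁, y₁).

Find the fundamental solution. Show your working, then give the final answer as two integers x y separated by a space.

5848201 386460

√229 → a₀=15, period (7,1,1,7,30); ℓ=5 odd so k=9
step 0: (15, 1)  from 15·(1,0) + (0,1)
step 1: (106, 7)  from 7·(15,1) + (1,0)
step 2: (121, 8)  from 1·(106,7) + (15,1)
step 3: (227, 15)  from 1·(121,8) + (106,7)
step 4: (1710, 113)  from 7·(227,15) + (121,8)
step 5: (51527, 3405)  from 30·(1710,113) + (227,15)
…
step 7: (413926, 27353)  from 1·(362399,23948) + (51527,3405)
step 8: (776325, 51301)  from 1·(413926,27353) + (362399,23948)
step 9: (5848201, 386460)  from 7·(776325,51301) + (413926,27353)
→ (5848201, 386460).  Check: 5848201²=34201454936401, 229·386460²=34201454936400, difference 1.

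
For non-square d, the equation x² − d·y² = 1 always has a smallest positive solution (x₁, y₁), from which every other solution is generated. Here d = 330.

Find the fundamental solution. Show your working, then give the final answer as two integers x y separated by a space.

109 6

√330 = [18; 6,36, …], period ℓ=2 (even) → k=1
k=0  a_k=18  p_k/q_k = 18/1
k=1  a_k=6  p_k/q_k = 109/6
→ (109, 6).  Check: 109²=11881, 330·6²=11880, difference 1.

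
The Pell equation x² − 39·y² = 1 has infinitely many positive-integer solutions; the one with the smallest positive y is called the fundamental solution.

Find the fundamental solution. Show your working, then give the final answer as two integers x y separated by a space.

√39 → a₀=6, period (4,12); ℓ=2 even so k=1
step 0: (6, 1)  from 6·(1,0) + (0,1)
step 1: (25, 4)  from 4·(6,1) + (1,0)
(x₁, y₁) = (25, 4);  25² − 39·4² = 1 ✓

25 4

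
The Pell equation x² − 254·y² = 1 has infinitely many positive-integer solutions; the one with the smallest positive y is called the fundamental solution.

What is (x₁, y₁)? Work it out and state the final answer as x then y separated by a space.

[15; 1,14,1,30] for √254; ℓ=4 ⇒ convergent index 3
step 0: (15, 1)  from 15·(1,0) + (0,1)
step 1: (16, 1)  from 1·(15,1) + (1,0)
step 2: (239, 15)  from 14·(16,1) + (15,1)
step 3: (255, 16)  from 1·(239,15) + (16,1)
fundamental: x₁=255, y₁=16  (since 65025 − 254·256 = 1)

255 16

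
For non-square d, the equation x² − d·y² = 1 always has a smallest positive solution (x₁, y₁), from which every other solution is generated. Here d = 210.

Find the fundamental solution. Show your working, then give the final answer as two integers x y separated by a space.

d=210: √d = [14; 2,28] (ℓ=2, even), read p_1/q_1
k=0  a_k=14  p_k/q_k = 14/1
k=1  a_k=2  p_k/q_k = 29/2
→ (29, 2).  Check: 29²=841, 210·2²=840, difference 1.

29 2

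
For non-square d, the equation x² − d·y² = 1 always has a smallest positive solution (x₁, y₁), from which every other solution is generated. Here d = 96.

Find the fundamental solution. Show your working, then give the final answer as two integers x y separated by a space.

49 5

√96 = [9; 1,3,1,18, …], period ℓ=4 (even) → k=3
k=0  a_k=9  p_k/q_k = 9/1
…
k=2  a_k=3  p_k/q_k = 39/4
k=3  a_k=1  p_k/q_k = 49/5
(x₁, y₁) = (49, 5);  49² − 96·5² = 1 ✓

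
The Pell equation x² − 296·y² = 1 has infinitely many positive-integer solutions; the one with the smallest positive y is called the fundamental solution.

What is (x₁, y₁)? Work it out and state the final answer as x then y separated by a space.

3699 215

d=296: √d = [17; 4,1,7,1,4,34] (ℓ=6, even), read p_5/q_5
k=0  a_k=17  p_k/q_k = 17/1
k=1  a_k=4  p_k/q_k = 69/4
k=2  a_k=1  p_k/q_k = 86/5
…
k=4  a_k=1  p_k/q_k = 757/44
k=5  a_k=4  p_k/q_k = 3699/215
→ (3699, 215).  Check: 3699²=13682601, 296·215²=13682600, difference 1.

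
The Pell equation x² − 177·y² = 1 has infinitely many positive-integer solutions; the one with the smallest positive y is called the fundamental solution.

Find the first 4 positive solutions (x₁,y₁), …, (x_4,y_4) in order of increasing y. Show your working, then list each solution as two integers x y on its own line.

[13; 3,3,2,8,2,3,3,26] for √177; ℓ=8 ⇒ convergent index 7
step 0: (13, 1)  from 13·(1,0) + (0,1)
step 1: (40, 3)  from 3·(13,1) + (1,0)
step 2: (133, 10)  from 3·(40,3) + (13,1)
step 3: (306, 23)  from 2·(133,10) + (40,3)
…
step 5: (5468, 411)  from 2·(2581,194) + (306,23)
step 6: (18985, 1427)  from 3·(5468,411) + (2581,194)
step 7: (62423, 4692)  from 3·(18985,1427) + (5468,411)
fundamental: x₁=62423, y₁=4692  (since 3896630929 − 177·22014864 = 1)
k=2:  x_2 = 62423·62423+177·4692·4692 = 7793261857,  y_2 = 62423·4692+4692·62423 = 585777432
k=3:  x_3 = 62423·7793261857+177·4692·585777432 = 972957569736599,  y_3 = 62423·585777432+4692·7793261857 = 73131969270780
k=4:  x_4 = 62423·972957569736599+177·4692·73131969270780 = 121469860743542176897,  y_4 = 62423·73131969270780+4692·972957569736599 = 9130233834994022448

62423 4692
7793261857 585777432
972957569736599 73131969270780
121469860743542176897 9130233834994022448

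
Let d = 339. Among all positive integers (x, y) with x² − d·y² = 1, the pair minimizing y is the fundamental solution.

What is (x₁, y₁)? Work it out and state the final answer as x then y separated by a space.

97970 5321

√339 = [18; 2,2,2,1,17,1,2,2,2,36, …], period ℓ=10 (even) → k=9
a_0=18:  p_0=18·1+0=18,  q_0=18·0+1=1
a_1=2:  p_1=2·18+1=37,  q_1=2·1+0=2
a_2=2:  p_2=2·37+18=92,  q_2=2·2+1=5
a_3=2:  p_3=2·92+37=221,  q_3=2·5+2=12
a_4=1:  p_4=1·221+92=313,  q_4=1·12+5=17
a_5=17:  p_5=17·313+221=5542,  q_5=17·17+12=301
…
a_7=2:  p_7=2·5855+5542=17252,  q_7=2·318+301=937
a_8=2:  p_8=2·17252+5855=40359,  q_8=2·937+318=2192
a_9=2:  p_9=2·40359+17252=97970,  q_9=2·2192+937=5321
(x₁, y₁) = (97970, 5321);  97970² − 339·5321² = 1 ✓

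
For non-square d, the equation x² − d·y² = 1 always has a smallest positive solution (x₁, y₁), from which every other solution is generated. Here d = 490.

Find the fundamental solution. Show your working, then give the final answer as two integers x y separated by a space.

1039681 46968

d=490: √d = [22; 7,2,1,4,4,4,1,2,7,44] (ℓ=10, even), read p_9/q_9
i=0: a=22 ⇒ p=22, q=1
i=1: a=7 ⇒ p=155, q=7
…
i=3: a=1 ⇒ p=487, q=22
i=4: a=4 ⇒ p=2280, q=103
i=5: a=4 ⇒ p=9607, q=434
i=6: a=4 ⇒ p=40708, q=1839
i=7: a=1 ⇒ p=50315, q=2273
i=8: a=2 ⇒ p=141338, q=6385
i=9: a=7 ⇒ p=1039681, q=46968
(x₁, y₁) = (1039681, 46968);  1039681² − 490·46968² = 1 ✓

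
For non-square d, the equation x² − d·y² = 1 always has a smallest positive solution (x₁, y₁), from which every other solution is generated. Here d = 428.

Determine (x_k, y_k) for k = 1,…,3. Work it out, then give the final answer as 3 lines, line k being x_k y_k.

1850887 89466
6851565373537 331182912684
25362946559057703751 1225964295417811950

√428 = [20; 1,2,4,1,5,10,5,1,4,2,1,40, …], period ℓ=12 (even) → k=11
i=0: a=20 ⇒ p=20, q=1
…
i=5: a=5 ⇒ p=1924, q=93
…
i=7: a=5 ⇒ p=99779, q=4823
…
i=9: a=4 ⇒ p=577179, q=27899
i=10: a=2 ⇒ p=1273708, q=61567
i=11: a=1 ⇒ p=1850887, q=89466
fundamental: x₁=1850887, y₁=89466  (since 3425782686769 − 428·8004165156 = 1)
k=2:  x_2 = 1850887·1850887+428·89466·89466 = 6851565373537,  y_2 = 1850887·89466+89466·1850887 = 331182912684
k=3:  x_3 = 1850887·6851565373537+428·89466·331182912684 = 25362946559057703751,  y_3 = 1850887·331182912684+89466·6851565373537 = 1225964295417811950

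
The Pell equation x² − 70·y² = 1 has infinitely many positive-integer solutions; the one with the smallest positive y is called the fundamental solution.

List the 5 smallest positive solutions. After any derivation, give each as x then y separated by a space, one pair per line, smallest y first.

[8; 2,1,2,1,2,16] for √70; ℓ=6 ⇒ convergent index 5
i=0: a=8 ⇒ p=8, q=1
i=1: a=2 ⇒ p=17, q=2
i=2: a=1 ⇒ p=25, q=3
i=3: a=2 ⇒ p=67, q=8
i=4: a=1 ⇒ p=92, q=11
i=5: a=2 ⇒ p=251, q=30
(x₁, y₁) = (251, 30);  251² − 70·30² = 1 ✓
n=2: (251,30)∘(251,30) = (251·251+70·30·30, 251·30+30·251) = (126001,15060)
n=3: (126001,15060)∘(251,30) = (251·126001+70·30·15060, 251·15060+30·126001) = (63252251,7560090)
n=4: (63252251,7560090)∘(251,30) = (251·63252251+70·30·7560090, 251·7560090+30·63252251) = (31752504001,3795150120)
n=5: (31752504001,3795150120)∘(251,30) = (251·31752504001+70·30·3795150120, 251·3795150120+30·31752504001) = (15939693756251,1905157800150)

251 30
126001 15060
63252251 7560090
31752504001 3795150120
15939693756251 1905157800150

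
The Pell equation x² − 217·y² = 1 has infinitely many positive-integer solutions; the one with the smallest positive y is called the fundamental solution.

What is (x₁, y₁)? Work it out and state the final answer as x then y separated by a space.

[14; 1,2,1,2,1,…,2,1,28] for √217; ℓ=16 ⇒ convergent index 15
k=0  a_k=14  p_k/q_k = 14/1
k=1  a_k=1  p_k/q_k = 15/1
…
k=3  a_k=1  p_k/q_k = 59/4
k=4  a_k=2  p_k/q_k = 162/11
…
k=6  a_k=1  p_k/q_k = 383/26
…
k=9  a_k=9  p_k/q_k = 139163/9447
k=10  a_k=1  p_k/q_k = 154218/10469
…
k=12  a_k=2  p_k/q_k = 740980/50301
k=13  a_k=1  p_k/q_k = 1034361/70217
k=14  a_k=2  p_k/q_k = 2809702/190735
k=15  a_k=1  p_k/q_k = 3844063/260952
→ (3844063, 260952).  Check: 3844063²=14776820347969, 217·260952²=14776820347968, difference 1.

3844063 260952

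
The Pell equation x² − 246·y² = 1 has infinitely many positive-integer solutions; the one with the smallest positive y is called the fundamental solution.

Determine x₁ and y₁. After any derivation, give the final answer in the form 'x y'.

√246 = [15; 1,2,5,1,14,1,5,2,1,30, …], period ℓ=10 (even) → k=9
k=0  a_k=15  p_k/q_k = 15/1
k=1  a_k=1  p_k/q_k = 16/1
k=2  a_k=2  p_k/q_k = 47/3
k=3  a_k=5  p_k/q_k = 251/16
…
k=6  a_k=1  p_k/q_k = 4721/301
…
k=8  a_k=2  p_k/q_k = 60777/3875
k=9  a_k=1  p_k/q_k = 88805/5662
(x₁, y₁) = (88805, 5662);  88805² − 246·5662² = 1 ✓

88805 5662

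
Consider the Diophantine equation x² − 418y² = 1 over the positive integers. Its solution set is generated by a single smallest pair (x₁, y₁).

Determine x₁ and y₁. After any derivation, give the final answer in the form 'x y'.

d=418: √d = [20; 2,4,20,4,2,40] (ℓ=6, even), read p_5/q_5
step 0: (20, 1)  from 20·(1,0) + (0,1)
step 1: (41, 2)  from 2·(20,1) + (1,0)
step 2: (184, 9)  from 4·(41,2) + (20,1)
step 3: (3721, 182)  from 20·(184,9) + (41,2)
step 4: (15068, 737)  from 4·(3721,182) + (184,9)
step 5: (33857, 1656)  from 2·(15068,737) + (3721,182)
fundamental: x₁=33857, y₁=1656  (since 1146296449 − 418·2742336 = 1)

33857 1656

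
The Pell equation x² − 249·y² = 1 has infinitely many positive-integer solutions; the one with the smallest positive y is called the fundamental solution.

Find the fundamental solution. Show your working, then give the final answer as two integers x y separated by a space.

√249 = [15; 1,3,1,1,5,…,3,1,30, …], period ℓ=16 (even) → k=15
a_0=15:  p_0=15·1+0=15,  q_0=15·0+1=1
…
a_5=5:  p_5=5·142+79=789,  q_5=5·9+5=50
a_6=1:  p_6=1·789+142=931,  q_6=1·50+9=59
…
a_14=3:  p_14=3·1884116+1017351=6669699,  q_14=3·119401+64472=422675
a_15=1:  p_15=1·6669699+1884116=8553815,  q_15=1·422675+119401=542076
(x₁, y₁) = (8553815, 542076);  8553815² − 249·542076² = 1 ✓

8553815 542076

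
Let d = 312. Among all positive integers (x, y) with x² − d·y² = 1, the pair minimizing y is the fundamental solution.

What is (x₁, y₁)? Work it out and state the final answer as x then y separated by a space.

53 3

√312 = [17; 1,1,1,34, …], period ℓ=4 (even) → k=3
i=0: a=17 ⇒ p=17, q=1
i=1: a=1 ⇒ p=18, q=1
i=2: a=1 ⇒ p=35, q=2
i=3: a=1 ⇒ p=53, q=3
fundamental: x₁=53, y₁=3  (since 2809 − 312·9 = 1)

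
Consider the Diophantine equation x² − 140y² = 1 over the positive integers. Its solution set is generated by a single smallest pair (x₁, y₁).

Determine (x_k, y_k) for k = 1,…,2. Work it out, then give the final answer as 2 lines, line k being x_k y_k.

[11; 1,4,1,22] for √140; ℓ=4 ⇒ convergent index 3
i=0: a=11 ⇒ p=11, q=1
i=1: a=1 ⇒ p=12, q=1
i=2: a=4 ⇒ p=59, q=5
i=3: a=1 ⇒ p=71, q=6
→ (71, 6).  Check: 71²=5041, 140·6²=5040, difference 1.
(x_2, y_2) = (71·71 + 140·6·6, 71·6 + 6·71) = (10081, 852)

71 6
10081 852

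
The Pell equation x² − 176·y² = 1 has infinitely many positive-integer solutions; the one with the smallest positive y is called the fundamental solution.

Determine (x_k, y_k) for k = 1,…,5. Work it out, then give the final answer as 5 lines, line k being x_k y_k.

199 15
79201 5970
31521799 2376045
12545596801 945659940
4993116004999 376370280075

d=176: √d = [13; 3,1,3,26] (ℓ=4, even), read p_3/q_3
step 0: (13, 1)  from 13·(1,0) + (0,1)
step 1: (40, 3)  from 3·(13,1) + (1,0)
step 2: (53, 4)  from 1·(40,3) + (13,1)
step 3: (199, 15)  from 3·(53,4) + (40,3)
(x₁, y₁) = (199, 15);  199² − 176·15² = 1 ✓
k=2:  x_2 = 199·199+176·15·15 = 79201,  y_2 = 199·15+15·199 = 5970
k=3:  x_3 = 199·79201+176·15·5970 = 31521799,  y_3 = 199·5970+15·79201 = 2376045
k=4:  x_4 = 199·31521799+176·15·2376045 = 12545596801,  y_4 = 199·2376045+15·31521799 = 945659940
k=5:  x_5 = 199·12545596801+176·15·945659940 = 4993116004999,  y_5 = 199·945659940+15·12545596801 = 376370280075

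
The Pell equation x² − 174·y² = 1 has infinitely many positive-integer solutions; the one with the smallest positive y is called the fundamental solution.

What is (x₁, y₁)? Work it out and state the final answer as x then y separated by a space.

1451 110

√174 = [13; 5,4,5,26, …], period ℓ=4 (even) → k=3
a_0=13:  p_0=13·1+0=13,  q_0=13·0+1=1
a_1=5:  p_1=5·13+1=66,  q_1=5·1+0=5
a_2=4:  p_2=4·66+13=277,  q_2=4·5+1=21
a_3=5:  p_3=5·277+66=1451,  q_3=5·21+5=110
→ (1451, 110).  Check: 1451²=2105401, 174·110²=2105400, difference 1.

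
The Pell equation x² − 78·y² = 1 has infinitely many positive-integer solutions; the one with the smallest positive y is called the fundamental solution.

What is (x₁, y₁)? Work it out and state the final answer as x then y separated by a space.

√78 = [8; 1,4,1,16, …], period ℓ=4 (even) → k=3
a_0=8:  p_0=8·1+0=8,  q_0=8·0+1=1
a_1=1:  p_1=1·8+1=9,  q_1=1·1+0=1
a_2=4:  p_2=4·9+8=44,  q_2=4·1+1=5
a_3=1:  p_3=1·44+9=53,  q_3=1·5+1=6
fundamental: x₁=53, y₁=6  (since 2809 − 78·36 = 1)

53 6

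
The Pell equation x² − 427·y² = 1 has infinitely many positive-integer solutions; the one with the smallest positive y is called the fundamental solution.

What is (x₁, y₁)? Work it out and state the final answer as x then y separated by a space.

[20; 1,1,1,40] for √427; ℓ=4 ⇒ convergent index 3
i=0: a=20 ⇒ p=20, q=1
…
i=2: a=1 ⇒ p=41, q=2
i=3: a=1 ⇒ p=62, q=3
fundamental: x₁=62, y₁=3  (since 3844 − 427·9 = 1)

62 3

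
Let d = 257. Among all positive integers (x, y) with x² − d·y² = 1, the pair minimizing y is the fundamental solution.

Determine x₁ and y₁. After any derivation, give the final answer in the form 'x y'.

[16; 32] for √257; ℓ=1 ⇒ convergent index 1
step 0: (16, 1)  from 16·(1,0) + (0,1)
step 1: (513, 32)  from 32·(16,1) + (1,0)
→ (513, 32).  Check: 513²=263169, 257·32²=263168, difference 1.

513 32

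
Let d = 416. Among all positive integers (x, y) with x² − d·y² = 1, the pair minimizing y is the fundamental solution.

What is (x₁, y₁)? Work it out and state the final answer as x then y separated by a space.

d=416: √d = [20; 2,1,1,9,1,1,2,40] (ℓ=8, even), read p_7/q_7
k=0  a_k=20  p_k/q_k = 20/1
…
k=2  a_k=1  p_k/q_k = 61/3
…
k=5  a_k=1  p_k/q_k = 1081/53
k=6  a_k=1  p_k/q_k = 2060/101
k=7  a_k=2  p_k/q_k = 5201/255
fundamental: x₁=5201, y₁=255  (since 27050401 − 416·65025 = 1)

5201 255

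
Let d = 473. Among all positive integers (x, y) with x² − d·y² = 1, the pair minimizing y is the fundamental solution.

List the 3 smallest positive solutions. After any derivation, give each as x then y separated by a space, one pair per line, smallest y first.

[21; 1,2,1,42] for √473; ℓ=4 ⇒ convergent index 3
a_0=21:  p_0=21·1+0=21,  q_0=21·0+1=1
a_1=1:  p_1=1·21+1=22,  q_1=1·1+0=1
a_2=2:  p_2=2·22+21=65,  q_2=2·1+1=3
a_3=1:  p_3=1·65+22=87,  q_3=1·3+1=4
(x₁, y₁) = (87, 4);  87² − 473·4² = 1 ✓
(x_2, y_2) = (87·87 + 473·4·4, 87·4 + 4·87) = (15137, 696)
(x_3, y_3) = (87·15137 + 473·4·696, 87·696 + 4·15137) = (2633751, 121100)

87 4
15137 696
2633751 121100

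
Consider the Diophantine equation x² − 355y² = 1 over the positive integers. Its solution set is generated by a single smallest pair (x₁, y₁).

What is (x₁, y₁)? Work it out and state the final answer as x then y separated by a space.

954809 50676

d=355: √d = [18; 1,5,3,3,1,6,1,3,3,5,1,36] (ℓ=12, even), read p_11/q_11
step 0: (18, 1)  from 18·(1,0) + (0,1)
step 1: (19, 1)  from 1·(18,1) + (1,0)
step 2: (113, 6)  from 5·(19,1) + (18,1)
…
step 4: (1187, 63)  from 3·(358,19) + (113,6)
…
step 9: (151391, 8035)  from 3·(46463,2466) + (12002,637)
step 10: (803418, 42641)  from 5·(151391,8035) + (46463,2466)
step 11: (954809, 50676)  from 1·(803418,42641) + (151391,8035)
→ (954809, 50676).  Check: 954809²=911660226481, 355·50676²=911660226480, difference 1.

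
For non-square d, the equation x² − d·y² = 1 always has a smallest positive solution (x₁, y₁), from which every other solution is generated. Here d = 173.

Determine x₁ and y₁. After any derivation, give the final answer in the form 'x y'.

2499849 190060

[13; 6,1,1,6,26] for √173; ℓ=5 ⇒ convergent index 9
k=0  a_k=13  p_k/q_k = 13/1
…
k=3  a_k=1  p_k/q_k = 171/13
k=4  a_k=6  p_k/q_k = 1118/85
…
k=6  a_k=6  p_k/q_k = 176552/13423
…
k=8  a_k=1  p_k/q_k = 382343/29069
k=9  a_k=6  p_k/q_k = 2499849/190060
fundamental: x₁=2499849, y₁=190060  (since 6249245022801 − 173·36122803600 = 1)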